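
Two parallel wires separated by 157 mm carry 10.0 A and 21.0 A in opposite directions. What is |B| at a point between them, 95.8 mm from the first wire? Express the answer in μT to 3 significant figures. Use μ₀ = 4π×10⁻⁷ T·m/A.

B ≈ 89.5 μT

Each long wire gives B = μ₀I/(2πd). Distances are d₁ = 0.0958 m and d₂ = 0.0612 m.
B₁ = 2.09×10⁻⁵ T, B₂ = 6.86×10⁻⁵ T.
Between antiparallel currents both contributions point the same way, so they add. B = B₁ + B₂ = 2.09×10⁻⁵ + 6.86×10⁻⁵ = 8.95×10⁻⁵ T.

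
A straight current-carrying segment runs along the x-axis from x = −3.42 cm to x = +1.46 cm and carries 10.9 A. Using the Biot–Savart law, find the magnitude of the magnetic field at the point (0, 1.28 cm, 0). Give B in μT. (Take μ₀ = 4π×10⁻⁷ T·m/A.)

For a finite straight segment, B = (μ₀I/4πd)(sinθ₁ + sinθ₂), where θ₁, θ₂ are the angles from the perpendicular to each end.
The perpendicular distance is d = 0.0128 m; the end-offsets along the wire are a = 0.0342 m and b = 0.0146 m.
sinθ₁ = 0.0342/√(0.0342²+0.0128²) = 0.9366; sinθ₂ = 0.0146/√(0.0146²+0.0128²) = 0.7519.
B = (4π×10⁻⁷ × 10.9) / (4π × 0.0128) × (0.9366 + 0.7519) = 1.44×10⁻⁴ T.

B ≈ 144 μT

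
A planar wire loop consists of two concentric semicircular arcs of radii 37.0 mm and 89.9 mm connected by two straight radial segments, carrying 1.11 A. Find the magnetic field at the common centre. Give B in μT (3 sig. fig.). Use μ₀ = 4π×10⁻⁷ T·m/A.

The radial connectors point toward the centre, so dl × r̂ = 0 and they contribute nothing.
Each semicircle gives μ₀I/(4R): inner arc 9.42×10⁻⁶ T, outer arc 3.88×10⁻⁶ T.
The two arcs carry current in opposite angular senses, so their fields oppose: B = |9.42×10⁻⁶ − 3.88×10⁻⁶| = 5.55×10⁻⁶ T.

B ≈ 5.55 μT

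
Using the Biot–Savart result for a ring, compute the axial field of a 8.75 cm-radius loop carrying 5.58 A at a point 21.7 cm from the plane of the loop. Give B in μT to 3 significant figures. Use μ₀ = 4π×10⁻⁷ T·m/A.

B ≈ 2.10 μT

On the axis of a circular loop, B = μ₀IR² / [2(R²+z²)^(3/2)].
R² + z² = (0.0875)² + (0.217)² = 0.05475 m², and (R²+z²)^(3/2) = 1.28×10⁻² m³.
B = (4π×10⁻⁷ × 5.58 × 0.007656) / (2 × 1.28×10⁻²) = 2.10×10⁻⁶ T.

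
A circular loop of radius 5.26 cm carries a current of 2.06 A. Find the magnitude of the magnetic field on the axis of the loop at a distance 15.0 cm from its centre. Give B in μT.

B ≈ 0.892 μT

On the axis of a circular loop, B = μ₀IR² / [2(R²+z²)^(3/2)].
R² + z² = (0.0526)² + (0.15)² = 0.02527 m², and (R²+z²)^(3/2) = 4.02×10⁻³ m³.
B = (4π×10⁻⁷ × 2.06 × 0.002767) / (2 × 4.02×10⁻³) = 8.92×10⁻⁷ T.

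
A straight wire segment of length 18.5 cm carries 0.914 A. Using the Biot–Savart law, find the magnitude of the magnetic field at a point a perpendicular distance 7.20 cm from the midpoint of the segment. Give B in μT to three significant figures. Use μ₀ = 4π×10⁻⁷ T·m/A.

For a finite straight segment, B = (μ₀I/4πd)(sinθ₁ + sinθ₂), where θ₁, θ₂ are the angles from the perpendicular to each end.
The perpendicular from the point meets the wire at its midpoint, so each end is L/2 = 0.0925 m away along the wire.
sinθ₁ = 0.0925/√(0.0925²+0.072²) = 0.7891; sinθ₂ = 0.0925/√(0.0925²+0.072²) = 0.7891.
B = (4π×10⁻⁷ × 0.914) / (4π × 0.072) × (0.7891 + 0.7891) = 2.00×10⁻⁶ T.

B ≈ 2.00 μT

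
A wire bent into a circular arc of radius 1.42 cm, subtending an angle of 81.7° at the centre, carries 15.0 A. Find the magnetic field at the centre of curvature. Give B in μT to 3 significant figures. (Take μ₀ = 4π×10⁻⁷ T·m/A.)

The Biot–Savart field of a circular arc at its centre is B = μ₀Iφ/(4πR), with φ = 1.426 rad.
B = (4π×10⁻⁷ × 15.0 × 1.426) / (4π × 0.0142) = 1.51×10⁻⁴ T.

B ≈ 151 μT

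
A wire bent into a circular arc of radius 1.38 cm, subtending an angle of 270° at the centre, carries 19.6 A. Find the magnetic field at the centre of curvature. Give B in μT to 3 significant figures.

The Biot–Savart field of a circular arc at its centre is B = μ₀Iφ/(4πR), with φ = 4.712 rad.
B = (4π×10⁻⁷ × 19.6 × 4.712) / (4π × 0.0138) = 6.69×10⁻⁴ T.

B ≈ 669 μT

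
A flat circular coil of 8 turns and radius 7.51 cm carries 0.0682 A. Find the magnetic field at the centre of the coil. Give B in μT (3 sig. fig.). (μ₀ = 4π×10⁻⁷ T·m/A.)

For an N-turn flat coil, B = Nμ₀I/(2R) with R = 0.0751 m.
B = 8 × 5.71×10⁻⁷ T = 4.56×10⁻⁶ T.

B ≈ 4.56 μT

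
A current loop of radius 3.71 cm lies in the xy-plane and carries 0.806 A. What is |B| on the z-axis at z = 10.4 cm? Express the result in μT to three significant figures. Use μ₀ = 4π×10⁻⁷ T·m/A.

On the axis of a circular loop, B = μ₀IR² / [2(R²+z²)^(3/2)].
R² + z² = (0.0371)² + (0.104)² = 0.01219 m², and (R²+z²)^(3/2) = 1.35×10⁻³ m³.
B = (4π×10⁻⁷ × 0.806 × 0.001376) / (2 × 1.35×10⁻³) = 5.18×10⁻⁷ T.

B ≈ 0.518 μT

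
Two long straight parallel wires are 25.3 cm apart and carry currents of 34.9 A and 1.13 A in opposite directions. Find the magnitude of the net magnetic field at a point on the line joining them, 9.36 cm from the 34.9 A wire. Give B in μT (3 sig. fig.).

Each long wire gives B = μ₀I/(2πd). Distances are d₁ = 0.0936 m and d₂ = 0.1594 m.
B₁ = 7.46×10⁻⁵ T, B₂ = 1.42×10⁻⁶ T.
Between antiparallel currents both contributions point the same way, so they add. B = B₁ + B₂ = 7.46×10⁻⁵ + 1.42×10⁻⁶ = 7.60×10⁻⁵ T.

B ≈ 76.0 μT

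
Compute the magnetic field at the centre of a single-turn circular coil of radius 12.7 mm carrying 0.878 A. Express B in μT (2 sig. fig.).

At the centre of a circular loop the Biot–Savart law gives B = μ₀I/(2R).
B = (4π×10⁻⁷ × 0.878) / (2 × 0.0127) = 4.34×10⁻⁵ T.

B ≈ 43 μT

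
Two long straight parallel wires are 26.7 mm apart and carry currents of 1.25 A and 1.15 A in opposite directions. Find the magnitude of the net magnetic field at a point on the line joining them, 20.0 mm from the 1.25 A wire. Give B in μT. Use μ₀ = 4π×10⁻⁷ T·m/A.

Each long wire gives B = μ₀I/(2πd). Distances are d₁ = 0.02 m and d₂ = 0.0067 m.
B₁ = 1.25×10⁻⁵ T, B₂ = 3.43×10⁻⁵ T.
Between antiparallel currents both contributions point the same way, so they add. B = B₁ + B₂ = 1.25×10⁻⁵ + 3.43×10⁻⁵ = 4.68×10⁻⁵ T.

B ≈ 46.8 μT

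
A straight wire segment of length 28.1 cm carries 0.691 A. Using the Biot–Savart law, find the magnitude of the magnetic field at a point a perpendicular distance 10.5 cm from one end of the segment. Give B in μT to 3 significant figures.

B ≈ 0.616 μT

For a finite straight segment, B = (μ₀I/4πd)(sinθ₁ + sinθ₂), where θ₁, θ₂ are the angles from the perpendicular to each end.
The perpendicular foot is at one end, so the two end-offsets along the wire are 0 and L = 0.281 m.
sinθ₁ = 0/√(0²+0.105²) = 0.0000; sinθ₂ = 0.281/√(0.281²+0.105²) = 0.9367.
B = (4π×10⁻⁷ × 0.691) / (4π × 0.105) × (0.0000 + 0.9367) = 6.16×10⁻⁷ T.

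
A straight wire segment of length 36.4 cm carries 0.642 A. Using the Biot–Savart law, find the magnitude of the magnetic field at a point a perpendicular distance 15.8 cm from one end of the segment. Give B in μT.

For a finite straight segment, B = (μ₀I/4πd)(sinθ₁ + sinθ₂), where θ₁, θ₂ are the angles from the perpendicular to each end.
The perpendicular foot is at one end, so the two end-offsets along the wire are 0 and L = 0.364 m.
sinθ₁ = 0/√(0²+0.158²) = 0.0000; sinθ₂ = 0.364/√(0.364²+0.158²) = 0.9173.
B = (4π×10⁻⁷ × 0.642) / (4π × 0.158) × (0.0000 + 0.9173) = 3.73×10⁻⁷ T.

B ≈ 0.373 μT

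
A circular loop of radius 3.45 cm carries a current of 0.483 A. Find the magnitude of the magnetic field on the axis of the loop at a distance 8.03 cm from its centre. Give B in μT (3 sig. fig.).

B ≈ 0.541 μT

On the axis of a circular loop, B = μ₀IR² / [2(R²+z²)^(3/2)].
R² + z² = (0.0345)² + (0.0803)² = 0.007638 m², and (R²+z²)^(3/2) = 6.68×10⁻⁴ m³.
B = (4π×10⁻⁷ × 0.483 × 0.00119) / (2 × 6.68×10⁻⁴) = 5.41×10⁻⁷ T.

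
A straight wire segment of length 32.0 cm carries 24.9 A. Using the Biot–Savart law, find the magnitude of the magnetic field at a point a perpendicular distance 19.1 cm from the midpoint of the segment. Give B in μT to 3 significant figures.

B ≈ 16.7 μT

For a finite straight segment, B = (μ₀I/4πd)(sinθ₁ + sinθ₂), where θ₁, θ₂ are the angles from the perpendicular to each end.
The perpendicular from the point meets the wire at its midpoint, so each end is L/2 = 0.16 m away along the wire.
sinθ₁ = 0.16/√(0.16²+0.191²) = 0.6422; sinθ₂ = 0.16/√(0.16²+0.191²) = 0.6422.
B = (4π×10⁻⁷ × 24.9) / (4π × 0.191) × (0.6422 + 0.6422) = 1.67×10⁻⁵ T.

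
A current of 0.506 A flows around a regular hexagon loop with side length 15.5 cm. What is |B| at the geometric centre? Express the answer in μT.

Each side is a finite straight segment at perpendicular distance d = a/(2 tan(π/6)) = 0.1342 m from the centre, with end-angles ±π/6.
One side contributes B₁ = (μ₀I/4πd)·2 sin(π/6) = 3.77×10⁻⁷ T.
All 6 sides add in the same direction: B = 6 × 3.77×10⁻⁷ = 2.26×10⁻⁶ T.

B ≈ 2.26 μT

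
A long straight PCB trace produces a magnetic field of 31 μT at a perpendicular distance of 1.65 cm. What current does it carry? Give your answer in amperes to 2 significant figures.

For a long straight wire B = μ₀I/(2πd), so I = 2πdB/μ₀.
I = 2π × 0.0165 × 3.10×10⁻⁵ / (4π×10⁻⁷) = 2.56 A.

I ≈ 2.6 A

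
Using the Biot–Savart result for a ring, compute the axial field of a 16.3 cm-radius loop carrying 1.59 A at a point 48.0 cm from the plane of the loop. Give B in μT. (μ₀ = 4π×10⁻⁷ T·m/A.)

B ≈ 0.204 μT

On the axis of a circular loop, B = μ₀IR² / [2(R²+z²)^(3/2)].
R² + z² = (0.163)² + (0.48)² = 0.257 m², and (R²+z²)^(3/2) = 0.130 m³.
B = (4π×10⁻⁷ × 1.59 × 0.02657) / (2 × 0.130) = 2.04×10⁻⁷ T.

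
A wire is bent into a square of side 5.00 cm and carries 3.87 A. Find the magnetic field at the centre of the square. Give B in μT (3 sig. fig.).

B ≈ 87.6 μT

Each side is a finite straight segment at perpendicular distance d = a/(2 tan(π/4)) = 0.025 m from the centre, with end-angles ±π/4.
One side contributes B₁ = (μ₀I/4πd)·2 sin(π/4) = 2.19×10⁻⁵ T.
All 4 sides add in the same direction: B = 4 × 2.19×10⁻⁵ = 8.76×10⁻⁵ T.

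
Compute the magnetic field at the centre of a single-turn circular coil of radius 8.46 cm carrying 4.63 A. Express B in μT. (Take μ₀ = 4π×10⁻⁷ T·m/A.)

B ≈ 34.4 μT

At the centre of a circular loop the Biot–Savart law gives B = μ₀I/(2R).
B = (4π×10⁻⁷ × 4.63) / (2 × 0.0846) = 3.44×10⁻⁵ T.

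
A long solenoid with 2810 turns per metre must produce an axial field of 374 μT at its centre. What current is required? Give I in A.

I ≈ 0.106 A

Inside a long solenoid B = μ₀nI with n = 2810 m⁻¹, so I = B/(μ₀n).
I = 3.74×10⁻⁴ / (4π×10⁻⁷ × 2810) = 0.106 A.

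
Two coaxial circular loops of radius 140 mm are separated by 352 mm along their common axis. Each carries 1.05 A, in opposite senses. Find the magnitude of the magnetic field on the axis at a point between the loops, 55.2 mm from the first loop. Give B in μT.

B ≈ 3.43 μT

Each loop contributes B = μ₀IR²/[2(R²+z²)^(3/2)] on the axis, with z measured from that loop.
Loop 1 (z = 0.0552 m): B₁ = 3.79×10⁻⁶ T. Loop 2 (z = 0.2968 m): B₂ = 3.66×10⁻⁷ T.
The fields oppose: B = |B₁ − B₂| = 3.43×10⁻⁶ T.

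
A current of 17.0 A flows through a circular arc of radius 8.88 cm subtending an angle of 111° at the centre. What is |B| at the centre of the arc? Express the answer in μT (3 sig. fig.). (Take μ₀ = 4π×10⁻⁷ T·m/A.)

B ≈ 37.1 μT

The Biot–Savart field of a circular arc at its centre is B = μ₀Iφ/(4πR), with φ = 1.937 rad.
B = (4π×10⁻⁷ × 17.0 × 1.937) / (4π × 0.0888) = 3.71×10⁻⁵ T.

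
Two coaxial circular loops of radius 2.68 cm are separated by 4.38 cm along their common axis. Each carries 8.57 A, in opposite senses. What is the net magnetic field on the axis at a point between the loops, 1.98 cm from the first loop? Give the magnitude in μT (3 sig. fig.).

B ≈ 21.5 μT

Each loop contributes B = μ₀IR²/[2(R²+z²)^(3/2)] on the axis, with z measured from that loop.
Loop 1 (z = 0.0198 m): B₁ = 1.05×10⁻⁴ T. Loop 2 (z = 0.024 m): B₂ = 8.31×10⁻⁵ T.
The fields oppose: B = |B₁ − B₂| = 2.15×10⁻⁵ T.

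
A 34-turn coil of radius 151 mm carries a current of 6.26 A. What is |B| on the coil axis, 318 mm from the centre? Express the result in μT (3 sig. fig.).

B ≈ 69.9 μT

For an N-turn flat coil, B = Nμ₀IR²/[2(R²+z²)^(3/2)] with R = 0.151 m, z = 0.318 m.
B = 34 × 2.06×10⁻⁶ T = 6.99×10⁻⁵ T.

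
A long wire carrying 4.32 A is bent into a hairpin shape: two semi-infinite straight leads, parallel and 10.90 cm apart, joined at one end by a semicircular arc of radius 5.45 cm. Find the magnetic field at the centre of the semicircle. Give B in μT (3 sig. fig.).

The semicircular arc contributes B_arc = μ₀I·π/(4πR) = μ₀I/(4R) = 2.49×10⁻⁵ T.
Each semi-infinite lead is at perpendicular distance R = 0.0545 m from the centre, with the perpendicular foot at its near end, so it contributes μ₀I/(4πR); both point the same way, together 1.59×10⁻⁵ T.
Arc and leads all point the same direction: B = 2.49×10⁻⁵ + 1.59×10⁻⁵ = 4.08×10⁻⁵ T.

B ≈ 40.8 μT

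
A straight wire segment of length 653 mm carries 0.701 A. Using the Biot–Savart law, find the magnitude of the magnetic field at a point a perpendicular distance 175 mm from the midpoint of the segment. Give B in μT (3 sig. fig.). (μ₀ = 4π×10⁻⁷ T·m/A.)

B ≈ 0.706 μT

For a finite straight segment, B = (μ₀I/4πd)(sinθ₁ + sinθ₂), where θ₁, θ₂ are the angles from the perpendicular to each end.
The perpendicular from the point meets the wire at its midpoint, so each end is L/2 = 0.3265 m away along the wire.
sinθ₁ = 0.3265/√(0.3265²+0.175²) = 0.8814; sinθ₂ = 0.3265/√(0.3265²+0.175²) = 0.8814.
B = (4π×10⁻⁷ × 0.701) / (4π × 0.175) × (0.8814 + 0.8814) = 7.06×10⁻⁷ T.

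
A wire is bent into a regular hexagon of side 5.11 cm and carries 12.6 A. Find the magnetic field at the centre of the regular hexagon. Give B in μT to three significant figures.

B ≈ 171 μT

Each side is a finite straight segment at perpendicular distance d = a/(2 tan(π/6)) = 0.04425 m from the centre, with end-angles ±π/6.
One side contributes B₁ = (μ₀I/4πd)·2 sin(π/6) = 2.85×10⁻⁵ T.
All 6 sides add in the same direction: B = 6 × 2.85×10⁻⁵ = 1.71×10⁻⁴ T.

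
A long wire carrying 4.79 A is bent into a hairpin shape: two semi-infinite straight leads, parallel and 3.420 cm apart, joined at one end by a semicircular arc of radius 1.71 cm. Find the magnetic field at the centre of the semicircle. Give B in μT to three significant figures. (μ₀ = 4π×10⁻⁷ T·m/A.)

The semicircular arc contributes B_arc = μ₀I·π/(4πR) = μ₀I/(4R) = 8.80×10⁻⁵ T.
Each semi-infinite lead is at perpendicular distance R = 0.0171 m from the centre, with the perpendicular foot at its near end, so it contributes μ₀I/(4πR); both point the same way, together 5.60×10⁻⁵ T.
Arc and leads all point the same direction: B = 8.80×10⁻⁵ + 5.60×10⁻⁵ = 1.44×10⁻⁴ T.

B ≈ 144 μT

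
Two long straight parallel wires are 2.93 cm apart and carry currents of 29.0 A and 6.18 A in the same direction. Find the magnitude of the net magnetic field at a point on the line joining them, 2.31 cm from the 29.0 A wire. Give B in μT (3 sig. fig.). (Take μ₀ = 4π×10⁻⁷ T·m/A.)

Each long wire gives B = μ₀I/(2πd). Distances are d₁ = 0.0231 m and d₂ = 0.0062 m.
B₁ = 2.51×10⁻⁴ T, B₂ = 1.99×10⁻⁴ T.
Between parallel currents the two contributions point in opposite directions, so they subtract. B = |B₁ − B₂| = |2.51×10⁻⁴ − 1.99×10⁻⁴| = 5.17×10⁻⁵ T.

B ≈ 51.7 μT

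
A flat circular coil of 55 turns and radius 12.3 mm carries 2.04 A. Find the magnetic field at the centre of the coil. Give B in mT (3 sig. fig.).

B ≈ 5.73 mT

For an N-turn flat coil, B = Nμ₀I/(2R) with R = 0.0123 m.
B = 55 × 1.04×10⁻⁴ T = 5.73×10⁻³ T.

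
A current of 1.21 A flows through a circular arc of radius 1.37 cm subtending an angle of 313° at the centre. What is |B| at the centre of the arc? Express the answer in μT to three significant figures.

The Biot–Savart field of a circular arc at its centre is B = μ₀Iφ/(4πR), with φ = 5.463 rad.
B = (4π×10⁻⁷ × 1.21 × 5.463) / (4π × 0.0137) = 4.82×10⁻⁵ T.

B ≈ 48.2 μT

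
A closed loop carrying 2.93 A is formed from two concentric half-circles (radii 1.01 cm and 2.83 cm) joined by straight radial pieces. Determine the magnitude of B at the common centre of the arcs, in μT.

The radial connectors point toward the centre, so dl × r̂ = 0 and they contribute nothing.
Each semicircle gives μ₀I/(4R): inner arc 9.11×10⁻⁵ T, outer arc 3.25×10⁻⁵ T.
The two arcs carry current in opposite angular senses, so their fields oppose: B = |9.11×10⁻⁵ − 3.25×10⁻⁵| = 5.86×10⁻⁵ T.

B ≈ 58.6 μT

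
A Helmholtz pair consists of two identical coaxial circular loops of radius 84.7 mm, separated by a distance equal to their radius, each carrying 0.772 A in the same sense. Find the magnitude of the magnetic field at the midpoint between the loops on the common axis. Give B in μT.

Each loop contributes B = μ₀IR²/[2(R²+z²)^(3/2)] on the axis, with z measured from that loop.
Loop 1 (z = 0.04235 m): B₁ = 4.10×10⁻⁶ T. Loop 2 (z = 0.04235 m): B₂ = 4.10×10⁻⁶ T.
The fields add: B = B₁ + B₂ = 8.20×10⁻⁶ T.

B ≈ 8.20 μT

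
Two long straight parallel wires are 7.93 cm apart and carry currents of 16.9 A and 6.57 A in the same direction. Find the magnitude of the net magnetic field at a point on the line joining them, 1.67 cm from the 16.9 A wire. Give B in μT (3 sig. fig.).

Each long wire gives B = μ₀I/(2πd). Distances are d₁ = 0.0167 m and d₂ = 0.0626 m.
B₁ = 2.02×10⁻⁴ T, B₂ = 2.10×10⁻⁵ T.
Between parallel currents the two contributions point in opposite directions, so they subtract. B = |B₁ − B₂| = |2.02×10⁻⁴ − 2.10×10⁻⁵| = 1.81×10⁻⁴ T.

B ≈ 181 μT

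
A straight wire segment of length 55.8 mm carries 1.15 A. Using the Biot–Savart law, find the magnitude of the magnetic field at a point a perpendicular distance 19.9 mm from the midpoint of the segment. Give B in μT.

B ≈ 9.41 μT

For a finite straight segment, B = (μ₀I/4πd)(sinθ₁ + sinθ₂), where θ₁, θ₂ are the angles from the perpendicular to each end.
The perpendicular from the point meets the wire at its midpoint, so each end is L/2 = 0.0279 m away along the wire.
sinθ₁ = 0.0279/√(0.0279²+0.0199²) = 0.8141; sinθ₂ = 0.0279/√(0.0279²+0.0199²) = 0.8141.
B = (4π×10⁻⁷ × 1.15) / (4π × 0.0199) × (0.8141 + 0.8141) = 9.41×10⁻⁶ T.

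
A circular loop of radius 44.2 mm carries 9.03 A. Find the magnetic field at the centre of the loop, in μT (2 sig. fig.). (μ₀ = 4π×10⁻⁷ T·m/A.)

B ≈ 130 μT

At the centre of a circular loop the Biot–Savart law gives B = μ₀I/(2R).
B = (4π×10⁻⁷ × 9.03) / (2 × 0.0442) = 1.28×10⁻⁴ T.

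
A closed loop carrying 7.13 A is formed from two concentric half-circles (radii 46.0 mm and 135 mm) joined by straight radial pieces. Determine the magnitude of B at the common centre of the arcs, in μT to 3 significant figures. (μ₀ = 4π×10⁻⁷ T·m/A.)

B ≈ 32.1 μT

The radial connectors point toward the centre, so dl × r̂ = 0 and they contribute nothing.
Each semicircle gives μ₀I/(4R): inner arc 4.87×10⁻⁵ T, outer arc 1.66×10⁻⁵ T.
The two arcs carry current in opposite angular senses, so their fields oppose: B = |4.87×10⁻⁵ − 1.66×10⁻⁵| = 3.21×10⁻⁵ T.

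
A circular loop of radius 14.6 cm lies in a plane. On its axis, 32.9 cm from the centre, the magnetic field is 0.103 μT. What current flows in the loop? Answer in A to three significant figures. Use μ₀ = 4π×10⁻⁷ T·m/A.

On the axis of a loop, B = μ₀IR²/[2(R²+z²)^(3/2)], so I = 2B(R²+z²)^(3/2)/(μ₀R²).
R² + z² = 0.02132 + 0.1082 = 0.1296 m²; raised to 3/2 gives 4.66×10⁻² m³.
I = 2 × 1.03×10⁻⁷ × 4.66×10⁻² / (1.26×10⁻⁶ × 0.02132) = 0.359 A.

I ≈ 0.359 A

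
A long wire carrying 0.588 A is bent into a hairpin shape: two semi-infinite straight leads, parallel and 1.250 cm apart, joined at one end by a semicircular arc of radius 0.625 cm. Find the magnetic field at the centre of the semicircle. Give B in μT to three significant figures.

B ≈ 48.4 μT

The semicircular arc contributes B_arc = μ₀I·π/(4πR) = μ₀I/(4R) = 2.96×10⁻⁵ T.
Each semi-infinite lead is at perpendicular distance R = 0.00625 m from the centre, with the perpendicular foot at its near end, so it contributes μ₀I/(4πR); both point the same way, together 1.88×10⁻⁵ T.
Arc and leads all point the same direction: B = 2.96×10⁻⁵ + 1.88×10⁻⁵ = 4.84×10⁻⁵ T.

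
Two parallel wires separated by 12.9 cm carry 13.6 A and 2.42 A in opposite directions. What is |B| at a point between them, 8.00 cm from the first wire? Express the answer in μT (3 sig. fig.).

B ≈ 43.9 μT

Each long wire gives B = μ₀I/(2πd). Distances are d₁ = 0.08 m and d₂ = 0.049 m.
B₁ = 3.40×10⁻⁵ T, B₂ = 9.88×10⁻⁶ T.
Between antiparallel currents both contributions point the same way, so they add. B = B₁ + B₂ = 3.40×10⁻⁵ + 9.88×10⁻⁶ = 4.39×10⁻⁵ T.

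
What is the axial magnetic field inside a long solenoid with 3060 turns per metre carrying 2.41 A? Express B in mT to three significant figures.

Inside a long solenoid, B = μ₀nI with n = 3060 turns/m.
B = 4π×10⁻⁷ × 3060 × 2.41 = 9.27×10⁻³ T.

B ≈ 9.27 mT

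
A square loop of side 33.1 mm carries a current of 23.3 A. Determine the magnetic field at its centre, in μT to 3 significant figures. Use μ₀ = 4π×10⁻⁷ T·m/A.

B ≈ 796 μT

Each side is a finite straight segment at perpendicular distance d = a/(2 tan(π/4)) = 0.01655 m from the centre, with end-angles ±π/4.
One side contributes B₁ = (μ₀I/4πd)·2 sin(π/4) = 1.99×10⁻⁴ T.
All 4 sides add in the same direction: B = 4 × 1.99×10⁻⁴ = 7.96×10⁻⁴ T.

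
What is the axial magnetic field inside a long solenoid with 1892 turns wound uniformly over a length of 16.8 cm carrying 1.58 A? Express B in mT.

B ≈ 22.4 mT

Inside a long solenoid, B = μ₀nI with n = 1.126×10⁴ turns/m.
B = 4π×10⁻⁷ × 1.126×10⁴ × 1.58 = 2.24×10⁻² T.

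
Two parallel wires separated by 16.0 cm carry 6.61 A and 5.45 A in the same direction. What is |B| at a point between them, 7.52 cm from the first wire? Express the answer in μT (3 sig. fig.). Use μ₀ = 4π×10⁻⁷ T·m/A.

B ≈ 4.73 μT

Each long wire gives B = μ₀I/(2πd). Distances are d₁ = 0.0752 m and d₂ = 0.0848 m.
B₁ = 1.76×10⁻⁵ T, B₂ = 1.29×10⁻⁵ T.
Between parallel currents the two contributions point in opposite directions, so they subtract. B = |B₁ − B₂| = |1.76×10⁻⁵ − 1.29×10⁻⁵| = 4.73×10⁻⁶ T.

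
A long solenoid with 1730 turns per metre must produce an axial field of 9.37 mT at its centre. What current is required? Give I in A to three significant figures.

Inside a long solenoid B = μ₀nI with n = 1730 m⁻¹, so I = B/(μ₀n).
I = 9.37×10⁻³ / (4π×10⁻⁷ × 1730) = 4.31 A.

I ≈ 4.31 A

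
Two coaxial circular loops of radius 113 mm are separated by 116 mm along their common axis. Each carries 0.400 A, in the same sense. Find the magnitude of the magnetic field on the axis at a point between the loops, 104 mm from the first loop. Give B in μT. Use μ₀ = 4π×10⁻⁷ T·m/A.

B ≈ 3.07 μT

Each loop contributes B = μ₀IR²/[2(R²+z²)^(3/2)] on the axis, with z measured from that loop.
Loop 1 (z = 0.104 m): B₁ = 8.86×10⁻⁷ T. Loop 2 (z = 0.012 m): B₂ = 2.19×10⁻⁶ T.
The fields add: B = B₁ + B₂ = 3.07×10⁻⁶ T.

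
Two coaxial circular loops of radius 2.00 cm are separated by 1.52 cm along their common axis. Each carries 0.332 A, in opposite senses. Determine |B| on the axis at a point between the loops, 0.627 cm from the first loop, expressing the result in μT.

Each loop contributes B = μ₀IR²/[2(R²+z²)^(3/2)] on the axis, with z measured from that loop.
Loop 1 (z = 0.00627 m): B₁ = 9.06×10⁻⁶ T. Loop 2 (z = 0.00893 m): B₂ = 7.94×10⁻⁶ T.
The fields oppose: B = |B₁ − B₂| = 1.12×10⁻⁶ T.

B ≈ 1.12 μT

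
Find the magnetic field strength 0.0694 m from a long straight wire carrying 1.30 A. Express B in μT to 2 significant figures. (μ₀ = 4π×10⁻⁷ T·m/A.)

B ≈ 3.7 μT

For an infinitely long straight wire, B = μ₀I/(2πd).
B = (4π×10⁻⁷ × 1.30) / (2π × 0.0694) = 3.75×10⁻⁶ T.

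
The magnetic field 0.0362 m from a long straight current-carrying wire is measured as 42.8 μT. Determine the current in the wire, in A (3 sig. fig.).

I ≈ 7.75 A

For a long straight wire B = μ₀I/(2πd), so I = 2πdB/μ₀.
I = 2π × 0.0362 × 4.28×10⁻⁵ / (4π×10⁻⁷) = 7.75 A.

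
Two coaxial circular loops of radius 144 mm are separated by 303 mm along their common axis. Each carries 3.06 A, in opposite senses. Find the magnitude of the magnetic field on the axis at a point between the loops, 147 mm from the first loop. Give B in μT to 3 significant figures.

Each loop contributes B = μ₀IR²/[2(R²+z²)^(3/2)] on the axis, with z measured from that loop.
Loop 1 (z = 0.147 m): B₁ = 4.58×10⁻⁶ T. Loop 2 (z = 0.156 m): B₂ = 4.17×10⁻⁶ T.
The fields oppose: B = |B₁ − B₂| = 4.09×10⁻⁷ T.

B ≈ 0.409 μT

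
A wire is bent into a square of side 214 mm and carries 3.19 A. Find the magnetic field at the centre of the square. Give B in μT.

Each side is a finite straight segment at perpendicular distance d = a/(2 tan(π/4)) = 0.107 m from the centre, with end-angles ±π/4.
One side contributes B₁ = (μ₀I/4πd)·2 sin(π/4) = 4.22×10⁻⁶ T.
All 4 sides add in the same direction: B = 4 × 4.22×10⁻⁶ = 1.69×10⁻⁵ T.

B ≈ 16.9 μT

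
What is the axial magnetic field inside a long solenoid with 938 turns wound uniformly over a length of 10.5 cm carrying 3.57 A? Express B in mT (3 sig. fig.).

Inside a long solenoid, B = μ₀nI with n = 8933 turns/m.
B = 4π×10⁻⁷ × 8933 × 3.57 = 4.01×10⁻² T.

B ≈ 40.1 mT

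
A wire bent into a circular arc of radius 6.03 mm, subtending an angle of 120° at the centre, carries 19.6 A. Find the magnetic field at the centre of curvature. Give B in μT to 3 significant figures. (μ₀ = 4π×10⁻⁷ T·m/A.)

B ≈ 681 μT

The Biot–Savart field of a circular arc at its centre is B = μ₀Iφ/(4πR), with φ = 2.094 rad.
B = (4π×10⁻⁷ × 19.6 × 2.094) / (4π × 0.00603) = 6.81×10⁻⁴ T.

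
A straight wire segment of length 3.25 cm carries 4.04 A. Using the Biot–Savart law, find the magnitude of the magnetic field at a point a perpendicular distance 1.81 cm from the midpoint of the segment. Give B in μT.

B ≈ 29.8 μT

For a finite straight segment, B = (μ₀I/4πd)(sinθ₁ + sinθ₂), where θ₁, θ₂ are the angles from the perpendicular to each end.
The perpendicular from the point meets the wire at its midpoint, so each end is L/2 = 0.01625 m away along the wire.
sinθ₁ = 0.01625/√(0.01625²+0.0181²) = 0.6681; sinθ₂ = 0.01625/√(0.01625²+0.0181²) = 0.6681.
B = (4π×10⁻⁷ × 4.04) / (4π × 0.0181) × (0.6681 + 0.6681) = 2.98×10⁻⁵ T.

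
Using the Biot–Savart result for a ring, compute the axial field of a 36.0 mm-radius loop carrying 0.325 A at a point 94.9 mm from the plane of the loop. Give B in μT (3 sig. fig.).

On the axis of a circular loop, B = μ₀IR² / [2(R²+z²)^(3/2)].
R² + z² = (0.036)² + (0.0949)² = 0.0103 m², and (R²+z²)^(3/2) = 1.05×10⁻³ m³.
B = (4π×10⁻⁷ × 0.325 × 0.001296) / (2 × 1.05×10⁻³) = 2.53×10⁻⁷ T.

B ≈ 0.253 μT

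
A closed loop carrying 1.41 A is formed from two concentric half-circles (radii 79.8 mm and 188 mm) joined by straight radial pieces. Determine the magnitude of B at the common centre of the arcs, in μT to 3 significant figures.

B ≈ 3.19 μT

The radial connectors point toward the centre, so dl × r̂ = 0 and they contribute nothing.
Each semicircle gives μ₀I/(4R): inner arc 5.55×10⁻⁶ T, outer arc 2.36×10⁻⁶ T.
The two arcs carry current in opposite angular senses, so their fields oppose: B = |5.55×10⁻⁶ − 2.36×10⁻⁶| = 3.19×10⁻⁶ T.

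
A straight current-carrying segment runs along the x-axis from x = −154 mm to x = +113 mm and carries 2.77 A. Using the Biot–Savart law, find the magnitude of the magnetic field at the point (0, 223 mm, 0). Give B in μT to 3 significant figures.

For a finite straight segment, B = (μ₀I/4πd)(sinθ₁ + sinθ₂), where θ₁, θ₂ are the angles from the perpendicular to each end.
The perpendicular distance is d = 0.223 m; the end-offsets along the wire are a = 0.154 m and b = 0.113 m.
sinθ₁ = 0.154/√(0.154²+0.223²) = 0.5683; sinθ₂ = 0.113/√(0.113²+0.223²) = 0.4520.
B = (4π×10⁻⁷ × 2.77) / (4π × 0.223) × (0.5683 + 0.4520) = 1.27×10⁻⁶ T.

B ≈ 1.27 μT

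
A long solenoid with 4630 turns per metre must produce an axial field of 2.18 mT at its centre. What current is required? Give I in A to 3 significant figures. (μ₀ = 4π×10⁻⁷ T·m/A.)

Inside a long solenoid B = μ₀nI with n = 4630 m⁻¹, so I = B/(μ₀n).
I = 2.18×10⁻³ / (4π×10⁻⁷ × 4630) = 0.375 A.

I ≈ 0.375 A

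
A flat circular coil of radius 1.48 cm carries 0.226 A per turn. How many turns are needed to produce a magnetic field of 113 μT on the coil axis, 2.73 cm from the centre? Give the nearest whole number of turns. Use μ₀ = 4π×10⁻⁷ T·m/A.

For an N-turn coil, B = Nμ₀IR²/[2(R²+z²)^(3/2)]. A single turn gives B₁ = 1.04×10⁻⁶ T with R = 0.0148 m, z = 0.0273 m.
N = B/B₁ = 1.13×10⁻⁴ / 1.04×10⁻⁶ = 108.79.

N = 109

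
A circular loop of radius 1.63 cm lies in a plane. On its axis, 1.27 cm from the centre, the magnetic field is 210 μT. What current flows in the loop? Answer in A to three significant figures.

I ≈ 11.1 A

On the axis of a loop, B = μ₀IR²/[2(R²+z²)^(3/2)], so I = 2B(R²+z²)^(3/2)/(μ₀R²).
R² + z² = 0.0002657 + 0.0001613 = 0.000427 m²; raised to 3/2 gives 8.82×10⁻⁶ m³.
I = 2 × 2.10×10⁻⁴ × 8.82×10⁻⁶ / (1.26×10⁻⁶ × 0.0002657) = 11.1 A.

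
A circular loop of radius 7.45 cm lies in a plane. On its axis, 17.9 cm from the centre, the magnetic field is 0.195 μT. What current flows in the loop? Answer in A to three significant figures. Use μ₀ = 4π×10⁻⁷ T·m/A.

I ≈ 0.408 A

On the axis of a loop, B = μ₀IR²/[2(R²+z²)^(3/2)], so I = 2B(R²+z²)^(3/2)/(μ₀R²).
R² + z² = 0.00555 + 0.03204 = 0.03759 m²; raised to 3/2 gives 7.29×10⁻³ m³.
I = 2 × 1.95×10⁻⁷ × 7.29×10⁻³ / (1.26×10⁻⁶ × 0.00555) = 0.408 A.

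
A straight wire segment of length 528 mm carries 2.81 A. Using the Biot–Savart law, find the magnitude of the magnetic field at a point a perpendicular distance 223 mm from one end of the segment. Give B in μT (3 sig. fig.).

For a finite straight segment, B = (μ₀I/4πd)(sinθ₁ + sinθ₂), where θ₁, θ₂ are the angles from the perpendicular to each end.
The perpendicular foot is at one end, so the two end-offsets along the wire are 0 and L = 0.528 m.
sinθ₁ = 0/√(0²+0.223²) = 0.0000; sinθ₂ = 0.528/√(0.528²+0.223²) = 0.9212.
B = (4π×10⁻⁷ × 2.81) / (4π × 0.223) × (0.0000 + 0.9212) = 1.16×10⁻⁶ T.

B ≈ 1.16 μT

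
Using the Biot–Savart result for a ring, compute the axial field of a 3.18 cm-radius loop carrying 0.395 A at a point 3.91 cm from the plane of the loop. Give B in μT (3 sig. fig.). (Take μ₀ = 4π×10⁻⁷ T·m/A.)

B ≈ 1.96 μT

On the axis of a circular loop, B = μ₀IR² / [2(R²+z²)^(3/2)].
R² + z² = (0.0318)² + (0.0391)² = 0.00254 m², and (R²+z²)^(3/2) = 1.28×10⁻⁴ m³.
B = (4π×10⁻⁷ × 0.395 × 0.001011) / (2 × 1.28×10⁻⁴) = 1.96×10⁻⁶ T.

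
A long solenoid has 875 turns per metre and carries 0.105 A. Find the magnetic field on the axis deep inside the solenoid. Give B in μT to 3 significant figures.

Inside a long solenoid, B = μ₀nI with n = 875 turns/m.
B = 4π×10⁻⁷ × 875 × 0.105 = 1.15×10⁻⁴ T.

B ≈ 115 μT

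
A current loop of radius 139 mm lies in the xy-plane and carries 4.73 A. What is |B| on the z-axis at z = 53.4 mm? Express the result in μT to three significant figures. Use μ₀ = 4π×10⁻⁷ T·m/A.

On the axis of a circular loop, B = μ₀IR² / [2(R²+z²)^(3/2)].
R² + z² = (0.139)² + (0.0534)² = 0.02217 m², and (R²+z²)^(3/2) = 3.30×10⁻³ m³.
B = (4π×10⁻⁷ × 4.73 × 0.01932) / (2 × 3.30×10⁻³) = 1.74×10⁻⁵ T.

B ≈ 17.4 μT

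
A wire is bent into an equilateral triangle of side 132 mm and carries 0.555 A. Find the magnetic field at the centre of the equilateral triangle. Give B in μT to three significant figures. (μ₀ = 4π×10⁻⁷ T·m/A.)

B ≈ 7.57 μT

Each side is a finite straight segment at perpendicular distance d = a/(2 tan(π/3)) = 0.03811 m from the centre, with end-angles ±π/3.
One side contributes B₁ = (μ₀I/4πd)·2 sin(π/3) = 2.52×10⁻⁶ T.
All 3 sides add in the same direction: B = 3 × 2.52×10⁻⁶ = 7.57×10⁻⁶ T.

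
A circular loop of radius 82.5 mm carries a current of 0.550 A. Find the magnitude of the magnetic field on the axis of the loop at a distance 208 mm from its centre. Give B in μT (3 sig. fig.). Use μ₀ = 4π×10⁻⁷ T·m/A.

B ≈ 0.210 μT

On the axis of a circular loop, B = μ₀IR² / [2(R²+z²)^(3/2)].
R² + z² = (0.0825)² + (0.208)² = 0.05007 m², and (R²+z²)^(3/2) = 1.12×10⁻² m³.
B = (4π×10⁻⁷ × 0.550 × 0.006806) / (2 × 1.12×10⁻²) = 2.10×10⁻⁷ T.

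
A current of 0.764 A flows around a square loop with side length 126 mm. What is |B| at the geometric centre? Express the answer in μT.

Each side is a finite straight segment at perpendicular distance d = a/(2 tan(π/4)) = 0.063 m from the centre, with end-angles ±π/4.
One side contributes B₁ = (μ₀I/4πd)·2 sin(π/4) = 1.72×10⁻⁶ T.
All 4 sides add in the same direction: B = 4 × 1.72×10⁻⁶ = 6.86×10⁻⁶ T.

B ≈ 6.86 μT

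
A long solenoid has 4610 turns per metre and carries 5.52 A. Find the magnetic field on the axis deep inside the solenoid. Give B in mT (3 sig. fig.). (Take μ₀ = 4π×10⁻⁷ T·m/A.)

Inside a long solenoid, B = μ₀nI with n = 4610 turns/m.
B = 4π×10⁻⁷ × 4610 × 5.52 = 3.20×10⁻² T.

B ≈ 32.0 mT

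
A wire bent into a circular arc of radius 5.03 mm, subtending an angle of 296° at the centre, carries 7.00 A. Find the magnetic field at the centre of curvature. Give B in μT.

B ≈ 719 μT

The Biot–Savart field of a circular arc at its centre is B = μ₀Iφ/(4πR), with φ = 5.166 rad.
B = (4π×10⁻⁷ × 7.00 × 5.166) / (4π × 0.00503) = 7.19×10⁻⁴ T.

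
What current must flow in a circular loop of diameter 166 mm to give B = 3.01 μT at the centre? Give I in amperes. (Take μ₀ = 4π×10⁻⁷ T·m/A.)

At the centre of a circular loop B = μ₀I/(2R), so I = 2RB/μ₀.
With R = 0.083 m, I = 2 × 0.083 × 3.01×10⁻⁶ / (4π×10⁻⁷) = 0.398 A.

I ≈ 0.398 A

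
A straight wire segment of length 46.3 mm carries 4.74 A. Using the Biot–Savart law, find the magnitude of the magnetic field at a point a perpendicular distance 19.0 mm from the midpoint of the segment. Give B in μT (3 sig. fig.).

For a finite straight segment, B = (μ₀I/4πd)(sinθ₁ + sinθ₂), where θ₁, θ₂ are the angles from the perpendicular to each end.
The perpendicular from the point meets the wire at its midpoint, so each end is L/2 = 0.02315 m away along the wire.
sinθ₁ = 0.02315/√(0.02315²+0.019²) = 0.7730; sinθ₂ = 0.02315/√(0.02315²+0.019²) = 0.7730.
B = (4π×10⁻⁷ × 4.74) / (4π × 0.019) × (0.7730 + 0.7730) = 3.86×10⁻⁵ T.

B ≈ 38.6 μT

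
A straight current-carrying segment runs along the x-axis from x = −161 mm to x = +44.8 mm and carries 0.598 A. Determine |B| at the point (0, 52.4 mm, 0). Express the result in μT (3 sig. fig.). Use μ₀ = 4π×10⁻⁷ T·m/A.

For a finite straight segment, B = (μ₀I/4πd)(sinθ₁ + sinθ₂), where θ₁, θ₂ are the angles from the perpendicular to each end.
The perpendicular distance is d = 0.0524 m; the end-offsets along the wire are a = 0.161 m and b = 0.0448 m.
sinθ₁ = 0.161/√(0.161²+0.0524²) = 0.9509; sinθ₂ = 0.0448/√(0.0448²+0.0524²) = 0.6498.
B = (4π×10⁻⁷ × 0.598) / (4π × 0.0524) × (0.9509 + 0.6498) = 1.83×10⁻⁶ T.

B ≈ 1.83 μT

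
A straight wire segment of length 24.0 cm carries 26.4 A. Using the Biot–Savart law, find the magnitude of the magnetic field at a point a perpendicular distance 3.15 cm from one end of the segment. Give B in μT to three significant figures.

For a finite straight segment, B = (μ₀I/4πd)(sinθ₁ + sinθ₂), where θ₁, θ₂ are the angles from the perpendicular to each end.
The perpendicular foot is at one end, so the two end-offsets along the wire are 0 and L = 0.24 m.
sinθ₁ = 0/√(0²+0.0315²) = 0.0000; sinθ₂ = 0.24/√(0.24²+0.0315²) = 0.9915.
B = (4π×10⁻⁷ × 26.4) / (4π × 0.0315) × (0.0000 + 0.9915) = 8.31×10⁻⁵ T.

B ≈ 83.1 μT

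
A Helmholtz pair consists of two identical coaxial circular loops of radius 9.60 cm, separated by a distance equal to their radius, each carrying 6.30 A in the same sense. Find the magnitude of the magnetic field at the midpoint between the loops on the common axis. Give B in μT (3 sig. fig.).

Each loop contributes B = μ₀IR²/[2(R²+z²)^(3/2)] on the axis, with z measured from that loop.
Loop 1 (z = 0.048 m): B₁ = 2.95×10⁻⁵ T. Loop 2 (z = 0.048 m): B₂ = 2.95×10⁻⁵ T.
The fields add: B = B₁ + B₂ = 5.90×10⁻⁵ T.

B ≈ 59.0 μT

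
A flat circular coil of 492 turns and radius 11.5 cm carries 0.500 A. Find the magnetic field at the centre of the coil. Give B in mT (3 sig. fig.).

For an N-turn flat coil, B = Nμ₀I/(2R) with R = 0.115 m.
B = 492 × 2.73×10⁻⁶ T = 1.34×10⁻³ T.

B ≈ 1.34 mT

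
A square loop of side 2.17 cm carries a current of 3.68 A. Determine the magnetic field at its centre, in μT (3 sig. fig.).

B ≈ 192 μT

Each side is a finite straight segment at perpendicular distance d = a/(2 tan(π/4)) = 0.01085 m from the centre, with end-angles ±π/4.
One side contributes B₁ = (μ₀I/4πd)·2 sin(π/4) = 4.80×10⁻⁵ T.
All 4 sides add in the same direction: B = 4 × 4.80×10⁻⁵ = 1.92×10⁻⁴ T.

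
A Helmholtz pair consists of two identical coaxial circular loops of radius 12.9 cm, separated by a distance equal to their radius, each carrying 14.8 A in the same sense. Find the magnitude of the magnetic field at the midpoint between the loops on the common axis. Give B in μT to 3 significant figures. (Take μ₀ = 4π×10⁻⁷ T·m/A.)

B ≈ 103 μT

Each loop contributes B = μ₀IR²/[2(R²+z²)^(3/2)] on the axis, with z measured from that loop.
Loop 1 (z = 0.0645 m): B₁ = 5.16×10⁻⁵ T. Loop 2 (z = 0.0645 m): B₂ = 5.16×10⁻⁵ T.
The fields add: B = B₁ + B₂ = 1.03×10⁻⁴ T.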